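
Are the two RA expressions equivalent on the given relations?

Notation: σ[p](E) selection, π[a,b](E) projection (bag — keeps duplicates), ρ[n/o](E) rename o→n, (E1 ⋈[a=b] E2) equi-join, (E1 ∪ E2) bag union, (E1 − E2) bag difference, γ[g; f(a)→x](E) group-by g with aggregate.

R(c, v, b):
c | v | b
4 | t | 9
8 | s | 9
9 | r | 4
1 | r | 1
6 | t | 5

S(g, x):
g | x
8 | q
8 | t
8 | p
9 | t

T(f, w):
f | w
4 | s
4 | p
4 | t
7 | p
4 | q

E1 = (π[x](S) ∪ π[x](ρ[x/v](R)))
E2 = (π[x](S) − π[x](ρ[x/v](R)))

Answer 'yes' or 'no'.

E1 stepwise |·|:
  S → 4
  π[x](S) → 4
  R → 5
  ρ[x/v](R) → 5
  π[x](ρ[x/v](R)) → 5
  (π[x](S) ∪ π[x](ρ[x/v](R))) → 9
E2 stepwise |·|:
  S → 4
  π[x](S) → 4
  R → 5
  ρ[x/v](R) → 5
  π[x](ρ[x/v](R)) → 5
  (π[x](S) − π[x](ρ[x/v](R))) → 2

E1 result:
x
p
q
r
r
s
t
t
t
t
E2 result:
x
p
q
Witness: ('t',) appears 4× in E1 but 0× in E2.

no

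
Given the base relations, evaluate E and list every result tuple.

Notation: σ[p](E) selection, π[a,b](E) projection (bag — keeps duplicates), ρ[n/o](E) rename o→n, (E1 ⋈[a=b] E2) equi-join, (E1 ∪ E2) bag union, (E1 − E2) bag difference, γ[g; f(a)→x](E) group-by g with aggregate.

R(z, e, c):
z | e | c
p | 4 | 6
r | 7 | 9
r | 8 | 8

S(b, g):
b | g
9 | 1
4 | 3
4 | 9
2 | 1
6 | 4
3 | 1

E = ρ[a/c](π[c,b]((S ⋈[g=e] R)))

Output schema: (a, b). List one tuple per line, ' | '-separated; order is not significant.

Row counts bottom-up:
  S → 6
  R → 3
  (S ⋈[g=e] R) → 1
  π[c,b]((S ⋈[g=e] R)) → 1
  ρ[a/c](π[c,b]((S ⋈[g=e] R))) → 1

== RESULT ==
a | b
6 | 6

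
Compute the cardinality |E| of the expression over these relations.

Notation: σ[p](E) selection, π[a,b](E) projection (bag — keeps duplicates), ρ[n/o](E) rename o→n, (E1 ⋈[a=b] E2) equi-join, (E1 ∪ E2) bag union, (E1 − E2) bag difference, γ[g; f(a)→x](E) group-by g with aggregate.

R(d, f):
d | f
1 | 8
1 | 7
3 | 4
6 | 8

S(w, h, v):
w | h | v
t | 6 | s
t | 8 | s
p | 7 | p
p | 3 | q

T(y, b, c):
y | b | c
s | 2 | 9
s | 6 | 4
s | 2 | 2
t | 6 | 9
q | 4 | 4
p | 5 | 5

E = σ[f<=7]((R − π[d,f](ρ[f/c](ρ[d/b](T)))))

Per-node cardinality:
  R → 4
  T → 6
  ρ[d/b](T) → 6
  ρ[f/c](ρ[d/b](T)) → 6
  π[d,f](ρ[f/c](ρ[d/b](T))) → 6
  (R − π[d,f](ρ[f/c](ρ[d/b](T)))) → 4
  σ[f<=7]((R − π[d,f](ρ[f/c](ρ[d/b](T))))) → 2

|E| = 2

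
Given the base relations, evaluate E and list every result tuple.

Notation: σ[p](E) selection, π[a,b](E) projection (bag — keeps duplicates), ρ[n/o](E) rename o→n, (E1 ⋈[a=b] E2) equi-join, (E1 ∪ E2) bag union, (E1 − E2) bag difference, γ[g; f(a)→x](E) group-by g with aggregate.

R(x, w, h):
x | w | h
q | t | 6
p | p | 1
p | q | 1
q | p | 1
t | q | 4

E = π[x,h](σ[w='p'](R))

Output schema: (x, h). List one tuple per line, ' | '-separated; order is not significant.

Row counts bottom-up:
  R → 5
  σ[w='p'](R) → 2
  π[x,h](σ[w='p'](R)) → 2

== RESULT ==
x | h
p | 1
q | 1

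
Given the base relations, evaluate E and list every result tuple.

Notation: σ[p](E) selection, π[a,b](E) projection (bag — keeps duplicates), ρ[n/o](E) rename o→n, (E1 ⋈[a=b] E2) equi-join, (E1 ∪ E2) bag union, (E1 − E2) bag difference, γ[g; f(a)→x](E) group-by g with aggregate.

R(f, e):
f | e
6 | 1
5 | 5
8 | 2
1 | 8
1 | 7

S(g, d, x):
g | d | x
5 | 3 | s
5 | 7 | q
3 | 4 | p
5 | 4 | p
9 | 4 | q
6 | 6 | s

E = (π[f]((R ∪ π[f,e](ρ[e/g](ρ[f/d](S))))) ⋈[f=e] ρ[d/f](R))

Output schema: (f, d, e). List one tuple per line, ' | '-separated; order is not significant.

Per-node cardinality:
  R → 5
  S → 6
  ρ[f/d](S) → 6
  ρ[e/g](ρ[f/d](S)) → 6
  π[f,e](ρ[e/g](ρ[f/d](S))) → 6
  (R ∪ π[f,e](ρ[e/g](ρ[f/d](S)))) → 11
  π[f]((R ∪ π[f,e](ρ[e/g](ρ[f/d](S))))) → 11
  R → 5
  ρ[d/f](R) → 5
  (π[f]((R ∪ π[f,e](ρ[e/g](ρ[f/d](S))))) ⋈[f=e] ρ[d/f](R)) → 5

== RESULT ==
f | d | e
1 | 6 | 1
1 | 6 | 1
5 | 5 | 5
7 | 1 | 7
8 | 1 | 8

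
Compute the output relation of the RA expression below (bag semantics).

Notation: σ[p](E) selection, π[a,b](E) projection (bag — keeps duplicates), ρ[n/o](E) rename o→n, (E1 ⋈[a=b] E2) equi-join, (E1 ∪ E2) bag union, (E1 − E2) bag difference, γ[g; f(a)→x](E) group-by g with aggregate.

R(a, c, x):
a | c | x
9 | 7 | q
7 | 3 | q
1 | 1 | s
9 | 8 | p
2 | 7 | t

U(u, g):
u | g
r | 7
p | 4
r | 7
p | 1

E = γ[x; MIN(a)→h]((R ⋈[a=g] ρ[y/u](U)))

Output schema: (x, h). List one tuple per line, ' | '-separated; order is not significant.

Row counts bottom-up:
  R → 5
  U → 4
  ρ[y/u](U) → 4
  (R ⋈[a=g] ρ[y/u](U)) → 3
  γ[x; MIN(a)→h]((R ⋈[a=g] ρ[y/u](U))) → 2

== RESULT ==
x | h
q | 7
s | 1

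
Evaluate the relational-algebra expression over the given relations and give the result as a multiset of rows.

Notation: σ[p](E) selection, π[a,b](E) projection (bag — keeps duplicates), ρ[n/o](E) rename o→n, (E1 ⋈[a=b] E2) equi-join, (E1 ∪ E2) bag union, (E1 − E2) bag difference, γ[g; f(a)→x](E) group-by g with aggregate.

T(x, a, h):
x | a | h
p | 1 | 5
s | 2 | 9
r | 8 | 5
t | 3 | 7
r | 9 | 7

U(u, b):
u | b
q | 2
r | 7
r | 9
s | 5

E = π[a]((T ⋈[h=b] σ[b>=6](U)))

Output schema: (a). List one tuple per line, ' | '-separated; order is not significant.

Stepwise |·|:
  T → 5
  U → 4
  σ[b>=6](U) → 2
  (T ⋈[h=b] σ[b>=6](U)) → 3
  π[a]((T ⋈[h=b] σ[b>=6](U))) → 3

== RESULT ==
a
2
3
9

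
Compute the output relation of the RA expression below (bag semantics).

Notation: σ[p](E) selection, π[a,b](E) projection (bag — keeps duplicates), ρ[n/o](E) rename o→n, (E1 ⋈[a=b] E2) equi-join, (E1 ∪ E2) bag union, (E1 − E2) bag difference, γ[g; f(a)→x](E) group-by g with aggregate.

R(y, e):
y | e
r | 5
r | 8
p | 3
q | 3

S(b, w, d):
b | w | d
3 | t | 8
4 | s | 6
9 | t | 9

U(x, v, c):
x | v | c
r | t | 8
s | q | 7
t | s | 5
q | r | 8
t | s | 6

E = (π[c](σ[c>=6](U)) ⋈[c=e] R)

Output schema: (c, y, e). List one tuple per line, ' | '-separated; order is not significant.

Per-node cardinality:
  U → 5
  σ[c>=6](U) → 4
  π[c](σ[c>=6](U)) → 4
  R → 4
  (π[c](σ[c>=6](U)) ⋈[c=e] R) → 2

== RESULT ==
c | y | e
8 | r | 8
8 | r | 8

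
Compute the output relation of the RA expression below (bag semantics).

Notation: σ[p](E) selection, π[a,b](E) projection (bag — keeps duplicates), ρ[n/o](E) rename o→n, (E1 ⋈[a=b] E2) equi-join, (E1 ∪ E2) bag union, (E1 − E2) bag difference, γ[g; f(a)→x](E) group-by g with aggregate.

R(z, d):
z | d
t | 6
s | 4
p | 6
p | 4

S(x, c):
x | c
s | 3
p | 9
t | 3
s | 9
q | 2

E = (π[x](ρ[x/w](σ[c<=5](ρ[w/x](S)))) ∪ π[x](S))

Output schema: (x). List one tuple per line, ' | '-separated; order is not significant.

Stepwise |·|:
  S → 5
  ρ[w/x](S) → 5
  σ[c<=5](ρ[w/x](S)) → 3
  ρ[x/w](σ[c<=5](ρ[w/x](S))) → 3
  π[x](ρ[x/w](σ[c<=5](ρ[w/x](S)))) → 3
  S → 5
  π[x](S) → 5
  (π[x](ρ[x/w](σ[c<=5](ρ[w/x](S)))) ∪ π[x](S)) → 8

== RESULT ==
x
p
q
q
s
s
s
t
t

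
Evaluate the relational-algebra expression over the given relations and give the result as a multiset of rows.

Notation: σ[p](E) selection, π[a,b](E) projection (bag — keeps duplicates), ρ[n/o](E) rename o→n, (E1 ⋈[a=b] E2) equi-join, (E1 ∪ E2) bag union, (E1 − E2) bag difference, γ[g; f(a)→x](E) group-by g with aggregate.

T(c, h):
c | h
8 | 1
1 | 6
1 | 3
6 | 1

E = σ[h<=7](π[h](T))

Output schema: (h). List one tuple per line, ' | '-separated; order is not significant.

Subexpression sizes:
  T → 4
  π[h](T) → 4
  σ[h<=7](π[h](T)) → 4

== RESULT ==
h
1
1
3
6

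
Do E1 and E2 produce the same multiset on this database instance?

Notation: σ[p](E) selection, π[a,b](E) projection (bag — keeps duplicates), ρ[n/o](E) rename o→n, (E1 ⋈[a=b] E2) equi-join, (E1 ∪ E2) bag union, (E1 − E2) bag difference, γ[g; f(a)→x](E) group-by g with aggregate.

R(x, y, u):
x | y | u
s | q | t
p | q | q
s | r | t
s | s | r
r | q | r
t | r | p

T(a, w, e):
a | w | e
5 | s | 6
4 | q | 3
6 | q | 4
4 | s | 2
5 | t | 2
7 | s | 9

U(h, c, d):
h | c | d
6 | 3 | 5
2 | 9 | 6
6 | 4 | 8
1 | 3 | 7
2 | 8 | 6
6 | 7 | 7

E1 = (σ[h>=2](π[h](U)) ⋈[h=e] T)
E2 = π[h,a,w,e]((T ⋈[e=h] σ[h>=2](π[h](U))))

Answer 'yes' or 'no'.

E1 per-node cardinality:
  U → 6
  π[h](U) → 6
  σ[h>=2](π[h](U)) → 5
  T → 6
  (σ[h>=2](π[h](U)) ⋈[h=e] T) → 7
E2 per-node cardinality:
  T → 6
  U → 6
  π[h](U) → 6
  σ[h>=2](π[h](U)) → 5
  (T ⋈[e=h] σ[h>=2](π[h](U))) → 7
  π[h,a,w,e]((T ⋈[e=h] σ[h>=2](π[h](U)))) → 7

E1 and E2 produce the same multiset:
h | a | w | e
2 | 4 | s | 2
2 | 4 | s | 2
2 | 5 | t | 2
2 | 5 | t | 2
6 | 5 | s | 6
6 | 5 | s | 6
6 | 5 | s | 6

yes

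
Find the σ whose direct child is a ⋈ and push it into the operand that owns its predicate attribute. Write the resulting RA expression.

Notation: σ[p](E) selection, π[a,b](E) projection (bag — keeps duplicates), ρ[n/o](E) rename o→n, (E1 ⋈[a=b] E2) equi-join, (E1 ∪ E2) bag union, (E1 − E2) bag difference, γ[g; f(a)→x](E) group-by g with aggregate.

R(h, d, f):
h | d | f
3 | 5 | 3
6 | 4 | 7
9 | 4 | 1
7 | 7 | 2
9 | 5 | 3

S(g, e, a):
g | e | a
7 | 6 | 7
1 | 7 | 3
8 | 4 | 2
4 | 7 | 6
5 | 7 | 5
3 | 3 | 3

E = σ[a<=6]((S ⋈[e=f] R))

σ filters on a, owned by the left side.
E' = (σ[a<=6](S) ⋈[e=f] R)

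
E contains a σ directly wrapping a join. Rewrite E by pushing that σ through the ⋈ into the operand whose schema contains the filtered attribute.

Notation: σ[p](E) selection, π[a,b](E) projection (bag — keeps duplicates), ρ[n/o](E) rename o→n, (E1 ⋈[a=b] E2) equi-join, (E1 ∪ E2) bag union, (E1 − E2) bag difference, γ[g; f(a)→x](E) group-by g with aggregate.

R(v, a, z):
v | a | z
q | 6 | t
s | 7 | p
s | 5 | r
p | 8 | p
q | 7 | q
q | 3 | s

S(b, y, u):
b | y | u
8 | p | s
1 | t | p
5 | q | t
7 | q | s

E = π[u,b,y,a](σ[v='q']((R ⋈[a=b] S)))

σ filters on v, owned by the left side.
E' = π[u,b,y,a]((σ[v='q'](R) ⋈[a=b] S))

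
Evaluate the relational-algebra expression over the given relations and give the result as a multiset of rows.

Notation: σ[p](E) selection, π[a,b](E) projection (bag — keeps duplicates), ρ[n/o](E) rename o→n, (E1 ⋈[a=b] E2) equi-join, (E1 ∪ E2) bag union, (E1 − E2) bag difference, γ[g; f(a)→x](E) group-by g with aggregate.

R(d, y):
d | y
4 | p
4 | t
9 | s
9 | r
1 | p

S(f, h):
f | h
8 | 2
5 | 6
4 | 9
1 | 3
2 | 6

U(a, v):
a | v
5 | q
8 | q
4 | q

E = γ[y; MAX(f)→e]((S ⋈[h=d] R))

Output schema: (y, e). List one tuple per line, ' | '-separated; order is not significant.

Subexpression sizes:
  S → 5
  R → 5
  (S ⋈[h=d] R) → 2
  γ[y; MAX(f)→e]((S ⋈[h=d] R)) → 2

== RESULT ==
y | e
r | 4
s | 4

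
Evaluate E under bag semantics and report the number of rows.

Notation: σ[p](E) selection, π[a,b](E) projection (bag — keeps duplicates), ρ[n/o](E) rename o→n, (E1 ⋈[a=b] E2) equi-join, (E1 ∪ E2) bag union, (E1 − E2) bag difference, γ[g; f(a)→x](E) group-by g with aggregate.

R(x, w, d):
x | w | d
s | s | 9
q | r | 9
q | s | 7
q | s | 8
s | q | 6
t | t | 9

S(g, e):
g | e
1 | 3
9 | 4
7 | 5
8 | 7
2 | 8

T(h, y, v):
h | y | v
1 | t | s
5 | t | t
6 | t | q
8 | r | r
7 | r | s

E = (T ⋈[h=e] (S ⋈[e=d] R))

Subexpression sizes:
  T → 5
  S → 5
  R → 6
  (S ⋈[e=d] R) → 2
  (T ⋈[h=e] (S ⋈[e=d] R)) → 2

|E| = 2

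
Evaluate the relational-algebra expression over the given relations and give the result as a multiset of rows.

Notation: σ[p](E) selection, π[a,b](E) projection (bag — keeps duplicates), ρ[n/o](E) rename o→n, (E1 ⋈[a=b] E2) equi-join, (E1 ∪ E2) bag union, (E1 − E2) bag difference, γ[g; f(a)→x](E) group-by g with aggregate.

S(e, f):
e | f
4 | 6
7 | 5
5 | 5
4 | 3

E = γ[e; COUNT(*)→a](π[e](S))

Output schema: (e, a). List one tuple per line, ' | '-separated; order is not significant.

Row counts bottom-up:
  S → 4
  π[e](S) → 4
  γ[e; COUNT(*)→a](π[e](S)) → 3

== RESULT ==
e | a
4 | 2
5 | 1
7 | 1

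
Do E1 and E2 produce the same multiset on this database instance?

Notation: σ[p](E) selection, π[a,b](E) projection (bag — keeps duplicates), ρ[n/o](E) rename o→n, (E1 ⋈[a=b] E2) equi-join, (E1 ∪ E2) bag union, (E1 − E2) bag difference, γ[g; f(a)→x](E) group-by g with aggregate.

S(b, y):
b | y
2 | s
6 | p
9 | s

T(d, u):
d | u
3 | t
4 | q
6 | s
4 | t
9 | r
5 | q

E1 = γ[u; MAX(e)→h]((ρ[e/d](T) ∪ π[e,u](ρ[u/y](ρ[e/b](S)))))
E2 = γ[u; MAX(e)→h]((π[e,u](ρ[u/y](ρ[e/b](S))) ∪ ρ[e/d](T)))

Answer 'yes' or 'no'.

E1 per-node cardinality:
  T → 6
  ρ[e/d](T) → 6
  S → 3
  ρ[e/b](S) → 3
  ρ[u/y](ρ[e/b](S)) → 3
  π[e,u](ρ[u/y](ρ[e/b](S))) → 3
  (ρ[e/d](T) ∪ π[e,u](ρ[u/y](ρ[e/b](S)))) → 9
  γ[u; MAX(e)→h]((ρ[e/d](T) ∪ π[e,u](ρ[u/y](ρ[e/b](S))))) → 5
E2 per-node cardinality:
  S → 3
  ρ[e/b](S) → 3
  ρ[u/y](ρ[e/b](S)) → 3
  π[e,u](ρ[u/y](ρ[e/b](S))) → 3
  T → 6
  ρ[e/d](T) → 6
  (π[e,u](ρ[u/y](ρ[e/b](S))) ∪ ρ[e/d](T)) → 9
  γ[u; MAX(e)→h]((π[e,u](ρ[u/y](ρ[e/b](S))) ∪ ρ[e/d](T))) → 5

E1 and E2 produce the same multiset:
u | h
p | 6
q | 5
r | 9
s | 9
t | 4

yes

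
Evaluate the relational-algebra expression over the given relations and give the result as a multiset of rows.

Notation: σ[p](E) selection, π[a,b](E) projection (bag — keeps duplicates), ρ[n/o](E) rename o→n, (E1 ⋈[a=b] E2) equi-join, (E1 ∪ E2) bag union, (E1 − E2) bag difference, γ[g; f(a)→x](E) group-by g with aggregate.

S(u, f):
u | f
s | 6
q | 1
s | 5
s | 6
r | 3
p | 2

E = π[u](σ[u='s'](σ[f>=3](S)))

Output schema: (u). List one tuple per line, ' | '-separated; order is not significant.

Row counts bottom-up:
  S → 6
  σ[f>=3](S) → 4
  σ[u='s'](σ[f>=3](S)) → 3
  π[u](σ[u='s'](σ[f>=3](S))) → 3

== RESULT ==
u
s
s
s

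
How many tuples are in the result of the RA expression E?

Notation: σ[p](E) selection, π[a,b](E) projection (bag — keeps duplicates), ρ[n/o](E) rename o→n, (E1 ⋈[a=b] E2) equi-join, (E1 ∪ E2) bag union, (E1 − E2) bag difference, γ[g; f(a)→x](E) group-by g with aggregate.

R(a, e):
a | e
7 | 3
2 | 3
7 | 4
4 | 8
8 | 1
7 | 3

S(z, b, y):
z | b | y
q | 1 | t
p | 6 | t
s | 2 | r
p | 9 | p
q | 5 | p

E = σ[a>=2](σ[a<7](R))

Row counts bottom-up:
  R → 6
  σ[a<7](R) → 2
  σ[a>=2](σ[a<7](R)) → 2

|E| = 2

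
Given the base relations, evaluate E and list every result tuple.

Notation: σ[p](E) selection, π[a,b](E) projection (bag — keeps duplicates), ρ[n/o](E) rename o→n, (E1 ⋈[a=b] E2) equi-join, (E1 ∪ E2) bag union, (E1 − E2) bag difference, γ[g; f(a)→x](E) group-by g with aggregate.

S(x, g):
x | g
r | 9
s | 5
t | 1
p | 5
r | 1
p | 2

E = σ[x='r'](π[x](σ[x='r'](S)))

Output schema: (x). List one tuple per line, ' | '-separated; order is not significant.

Subexpression sizes:
  S → 6
  σ[x='r'](S) → 2
  π[x](σ[x='r'](S)) → 2
  σ[x='r'](π[x](σ[x='r'](S))) → 2

== RESULT ==
x
r
r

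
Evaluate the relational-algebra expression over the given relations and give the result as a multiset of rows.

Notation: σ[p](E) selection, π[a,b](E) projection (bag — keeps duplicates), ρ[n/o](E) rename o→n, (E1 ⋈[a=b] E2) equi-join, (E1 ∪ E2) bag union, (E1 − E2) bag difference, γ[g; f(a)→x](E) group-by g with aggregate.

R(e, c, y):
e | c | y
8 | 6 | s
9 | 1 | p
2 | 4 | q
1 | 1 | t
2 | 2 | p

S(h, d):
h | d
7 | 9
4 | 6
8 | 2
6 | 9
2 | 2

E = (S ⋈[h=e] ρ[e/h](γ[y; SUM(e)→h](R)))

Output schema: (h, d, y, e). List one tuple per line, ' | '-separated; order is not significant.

Stepwise |·|:
  S → 5
  R → 5
  γ[y; SUM(e)→h](R) → 4
  ρ[e/h](γ[y; SUM(e)→h](R)) → 4
  (S ⋈[h=e] ρ[e/h](γ[y; SUM(e)→h](R))) → 2

== RESULT ==
h | d | y | e
2 | 2 | q | 2
8 | 2 | s | 8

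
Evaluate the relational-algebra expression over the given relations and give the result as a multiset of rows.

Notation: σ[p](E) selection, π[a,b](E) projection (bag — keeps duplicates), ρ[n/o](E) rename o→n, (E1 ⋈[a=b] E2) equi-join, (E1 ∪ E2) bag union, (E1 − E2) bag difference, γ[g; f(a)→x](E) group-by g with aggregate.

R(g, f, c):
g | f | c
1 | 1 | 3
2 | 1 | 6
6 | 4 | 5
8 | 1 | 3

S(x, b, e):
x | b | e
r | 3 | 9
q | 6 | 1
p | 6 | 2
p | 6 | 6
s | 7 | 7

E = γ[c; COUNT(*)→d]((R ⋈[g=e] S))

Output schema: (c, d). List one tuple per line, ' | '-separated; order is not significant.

Row counts bottom-up:
  R → 4
  S → 5
  (R ⋈[g=e] S) → 3
  γ[c; COUNT(*)→d]((R ⋈[g=e] S)) → 3

== RESULT ==
c | d
3 | 1
5 | 1
6 | 1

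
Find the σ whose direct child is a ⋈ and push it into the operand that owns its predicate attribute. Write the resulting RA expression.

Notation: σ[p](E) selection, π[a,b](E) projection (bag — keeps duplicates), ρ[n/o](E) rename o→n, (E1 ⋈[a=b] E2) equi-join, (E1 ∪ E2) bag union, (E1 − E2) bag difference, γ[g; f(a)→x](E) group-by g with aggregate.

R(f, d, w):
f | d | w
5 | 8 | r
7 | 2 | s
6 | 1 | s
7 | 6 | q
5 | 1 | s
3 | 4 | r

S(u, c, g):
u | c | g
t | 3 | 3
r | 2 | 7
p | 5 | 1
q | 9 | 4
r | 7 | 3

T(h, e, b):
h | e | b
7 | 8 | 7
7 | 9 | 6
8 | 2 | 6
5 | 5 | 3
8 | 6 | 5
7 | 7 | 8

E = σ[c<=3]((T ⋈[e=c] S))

σ filters on c, owned by the right side.
E' = (T ⋈[e=c] σ[c<=3](S))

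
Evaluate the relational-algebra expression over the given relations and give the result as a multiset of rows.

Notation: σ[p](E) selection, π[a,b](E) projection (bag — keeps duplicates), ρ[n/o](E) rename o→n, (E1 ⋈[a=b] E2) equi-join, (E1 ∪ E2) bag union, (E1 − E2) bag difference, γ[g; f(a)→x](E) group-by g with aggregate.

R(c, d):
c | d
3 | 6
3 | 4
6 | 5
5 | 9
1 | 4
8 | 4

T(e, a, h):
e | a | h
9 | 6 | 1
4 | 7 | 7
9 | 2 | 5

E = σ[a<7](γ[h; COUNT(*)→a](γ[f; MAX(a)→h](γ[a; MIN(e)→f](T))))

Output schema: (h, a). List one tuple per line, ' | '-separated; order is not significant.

Stepwise |·|:
  T → 3
  γ[a; MIN(e)→f](T) → 3
  γ[f; MAX(a)→h](γ[a; MIN(e)→f](T)) → 2
  γ[h; COUNT(*)→a](γ[f; MAX(a)→h](γ[a; MIN(e)→f](T))) → 2
  σ[a<7](γ[h; COUNT(*)→a](γ[f; MAX(a)→h](γ[a; MIN(e)→f](T)))) → 2

== RESULT ==
h | a
6 | 1
7 | 1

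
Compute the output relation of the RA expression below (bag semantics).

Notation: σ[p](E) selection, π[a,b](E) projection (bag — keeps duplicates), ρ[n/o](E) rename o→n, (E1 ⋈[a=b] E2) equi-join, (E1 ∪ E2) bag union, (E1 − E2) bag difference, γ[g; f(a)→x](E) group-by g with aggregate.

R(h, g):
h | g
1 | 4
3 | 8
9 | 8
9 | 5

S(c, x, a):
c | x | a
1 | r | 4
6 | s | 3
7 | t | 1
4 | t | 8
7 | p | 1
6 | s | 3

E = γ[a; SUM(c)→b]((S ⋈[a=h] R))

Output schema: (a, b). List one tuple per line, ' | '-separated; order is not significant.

Row counts bottom-up:
  S → 6
  R → 4
  (S ⋈[a=h] R) → 4
  γ[a; SUM(c)→b]((S ⋈[a=h] R)) → 2

== RESULT ==
a | b
1 | 14
3 | 12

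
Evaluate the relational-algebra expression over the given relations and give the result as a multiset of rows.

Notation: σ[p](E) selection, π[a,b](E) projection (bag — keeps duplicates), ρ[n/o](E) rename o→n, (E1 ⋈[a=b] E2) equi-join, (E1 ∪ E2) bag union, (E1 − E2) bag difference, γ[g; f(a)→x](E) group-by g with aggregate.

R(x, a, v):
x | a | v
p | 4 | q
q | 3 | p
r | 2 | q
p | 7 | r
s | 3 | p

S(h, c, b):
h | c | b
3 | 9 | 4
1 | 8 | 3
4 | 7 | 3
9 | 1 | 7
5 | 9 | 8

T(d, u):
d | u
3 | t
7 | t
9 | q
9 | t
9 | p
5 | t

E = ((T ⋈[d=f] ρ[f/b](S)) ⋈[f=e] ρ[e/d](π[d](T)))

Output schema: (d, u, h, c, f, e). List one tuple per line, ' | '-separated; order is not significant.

Per-node cardinality:
  T → 6
  S → 5
  ρ[f/b](S) → 5
  (T ⋈[d=f] ρ[f/b](S)) → 3
  T → 6
  π[d](T) → 6
  ρ[e/d](π[d](T)) → 6
  ((T ⋈[d=f] ρ[f/b](S)) ⋈[f=e] ρ[e/d](π[d](T))) → 3

== RESULT ==
d | u | h | c | f | e
3 | t | 1 | 8 | 3 | 3
3 | t | 4 | 7 | 3 | 3
7 | t | 9 | 1 | 7 | 7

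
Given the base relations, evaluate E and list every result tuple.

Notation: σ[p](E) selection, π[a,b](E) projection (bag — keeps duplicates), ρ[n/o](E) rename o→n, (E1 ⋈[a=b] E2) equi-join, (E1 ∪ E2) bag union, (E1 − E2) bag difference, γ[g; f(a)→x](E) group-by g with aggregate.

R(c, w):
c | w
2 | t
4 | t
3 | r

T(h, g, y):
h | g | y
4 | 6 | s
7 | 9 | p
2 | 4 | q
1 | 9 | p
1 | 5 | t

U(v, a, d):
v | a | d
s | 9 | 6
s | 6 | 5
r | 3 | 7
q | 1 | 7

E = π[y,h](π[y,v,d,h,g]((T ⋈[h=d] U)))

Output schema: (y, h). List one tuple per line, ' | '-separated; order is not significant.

Stepwise |·|:
  T → 5
  U → 4
  (T ⋈[h=d] U) → 2
  π[y,v,d,h,g]((T ⋈[h=d] U)) → 2
  π[y,h](π[y,v,d,h,g]((T ⋈[h=d] U))) → 2

== RESULT ==
y | h
p | 7
p | 7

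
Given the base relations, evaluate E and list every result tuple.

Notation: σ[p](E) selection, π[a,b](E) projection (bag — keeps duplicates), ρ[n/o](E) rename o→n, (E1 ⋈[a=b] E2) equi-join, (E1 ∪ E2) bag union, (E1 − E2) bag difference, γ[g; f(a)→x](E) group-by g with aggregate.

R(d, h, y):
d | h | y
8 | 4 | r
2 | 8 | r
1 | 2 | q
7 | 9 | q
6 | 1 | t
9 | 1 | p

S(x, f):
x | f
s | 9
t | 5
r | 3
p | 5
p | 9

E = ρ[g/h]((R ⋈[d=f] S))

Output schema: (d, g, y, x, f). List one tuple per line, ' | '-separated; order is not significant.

Stepwise |·|:
  R → 6
  S → 5
  (R ⋈[d=f] S) → 2
  ρ[g/h]((R ⋈[d=f] S)) → 2

== RESULT ==
d | g | y | x | f
9 | 1 | p | p | 9
9 | 1 | p | s | 9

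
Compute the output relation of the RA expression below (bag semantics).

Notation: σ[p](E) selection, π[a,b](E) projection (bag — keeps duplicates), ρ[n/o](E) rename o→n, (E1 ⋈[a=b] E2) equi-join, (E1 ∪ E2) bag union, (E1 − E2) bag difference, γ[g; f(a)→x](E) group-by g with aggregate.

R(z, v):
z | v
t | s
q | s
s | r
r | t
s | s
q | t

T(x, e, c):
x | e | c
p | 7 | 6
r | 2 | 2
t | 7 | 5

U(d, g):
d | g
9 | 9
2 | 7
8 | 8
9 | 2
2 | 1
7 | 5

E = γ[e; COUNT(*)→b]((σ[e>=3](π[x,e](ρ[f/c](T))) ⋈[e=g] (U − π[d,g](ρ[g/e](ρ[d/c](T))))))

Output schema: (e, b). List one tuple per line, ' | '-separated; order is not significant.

Row counts bottom-up:
  T → 3
  ρ[f/c](T) → 3
  π[x,e](ρ[f/c](T)) → 3
  σ[e>=3](π[x,e](ρ[f/c](T))) → 2
  U → 6
  T → 3
  ρ[d/c](T) → 3
  ρ[g/e](ρ[d/c](T)) → 3
  π[d,g](ρ[g/e](ρ[d/c](T))) → 3
  (U − π[d,g](ρ[g/e](ρ[d/c](T)))) → 6
  (σ[e>=3](π[x,e](ρ[f/c](T))) ⋈[e=g] (U − π[d,g](ρ[g/e](ρ[d/c](T))))) → 2
  γ[e; COUNT(*)→b]((σ[e>=3](π[x,e](ρ[f/c](T))) ⋈[e=g] (U − π[d,g](ρ[g/e](ρ[d/c](T)))))) → 1

== RESULT ==
e | b
7 | 2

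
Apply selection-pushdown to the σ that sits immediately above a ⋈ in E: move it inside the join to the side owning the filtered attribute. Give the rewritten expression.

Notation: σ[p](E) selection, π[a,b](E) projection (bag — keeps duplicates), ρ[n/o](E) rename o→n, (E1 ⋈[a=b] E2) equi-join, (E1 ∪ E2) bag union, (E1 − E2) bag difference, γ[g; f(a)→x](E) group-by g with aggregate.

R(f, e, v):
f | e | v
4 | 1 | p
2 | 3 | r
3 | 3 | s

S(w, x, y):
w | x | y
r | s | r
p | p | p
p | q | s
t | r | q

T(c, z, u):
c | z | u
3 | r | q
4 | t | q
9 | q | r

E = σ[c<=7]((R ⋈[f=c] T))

σ filters on c, owned by the right side.
E' = (R ⋈[f=c] σ[c<=7](T))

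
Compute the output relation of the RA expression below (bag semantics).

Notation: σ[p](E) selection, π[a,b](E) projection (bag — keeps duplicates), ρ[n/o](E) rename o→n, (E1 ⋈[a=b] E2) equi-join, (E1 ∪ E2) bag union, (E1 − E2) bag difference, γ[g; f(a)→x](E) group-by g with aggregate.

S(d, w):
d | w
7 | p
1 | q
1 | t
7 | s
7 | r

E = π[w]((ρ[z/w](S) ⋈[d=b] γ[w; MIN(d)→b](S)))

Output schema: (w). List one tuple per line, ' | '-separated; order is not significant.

Subexpression sizes:
  S → 5
  ρ[z/w](S) → 5
  S → 5
  γ[w; MIN(d)→b](S) → 5
  (ρ[z/w](S) ⋈[d=b] γ[w; MIN(d)→b](S)) → 13
  π[w]((ρ[z/w](S) ⋈[d=b] γ[w; MIN(d)→b](S))) → 13

== RESULT ==
w
p
p
p
q
q
r
r
r
s
s
s
t
t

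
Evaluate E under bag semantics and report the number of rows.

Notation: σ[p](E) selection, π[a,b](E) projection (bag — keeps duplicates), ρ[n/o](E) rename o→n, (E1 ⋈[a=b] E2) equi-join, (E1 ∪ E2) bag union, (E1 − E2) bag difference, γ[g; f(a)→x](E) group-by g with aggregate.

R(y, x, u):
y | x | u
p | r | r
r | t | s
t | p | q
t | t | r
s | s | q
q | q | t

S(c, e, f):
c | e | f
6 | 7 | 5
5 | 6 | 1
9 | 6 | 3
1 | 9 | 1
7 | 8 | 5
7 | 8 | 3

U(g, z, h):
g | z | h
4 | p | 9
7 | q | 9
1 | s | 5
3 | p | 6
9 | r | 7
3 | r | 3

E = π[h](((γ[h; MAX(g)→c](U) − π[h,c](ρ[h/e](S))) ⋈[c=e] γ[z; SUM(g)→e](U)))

Row counts bottom-up:
  U → 6
  γ[h; MAX(g)→c](U) → 5
  S → 6
  ρ[h/e](S) → 6
  π[h,c](ρ[h/e](S)) → 6
  (γ[h; MAX(g)→c](U) − π[h,c](ρ[h/e](S))) → 5
  U → 6
  γ[z; SUM(g)→e](U) → 4
  ((γ[h; MAX(g)→c](U) − π[h,c](ρ[h/e](S))) ⋈[c=e] γ[z; SUM(g)→e](U)) → 3
  π[h](((γ[h; MAX(g)→c](U) − π[h,c](ρ[h/e](S))) ⋈[c=e] γ[z; SUM(g)→e](U))) → 3

|E| = 3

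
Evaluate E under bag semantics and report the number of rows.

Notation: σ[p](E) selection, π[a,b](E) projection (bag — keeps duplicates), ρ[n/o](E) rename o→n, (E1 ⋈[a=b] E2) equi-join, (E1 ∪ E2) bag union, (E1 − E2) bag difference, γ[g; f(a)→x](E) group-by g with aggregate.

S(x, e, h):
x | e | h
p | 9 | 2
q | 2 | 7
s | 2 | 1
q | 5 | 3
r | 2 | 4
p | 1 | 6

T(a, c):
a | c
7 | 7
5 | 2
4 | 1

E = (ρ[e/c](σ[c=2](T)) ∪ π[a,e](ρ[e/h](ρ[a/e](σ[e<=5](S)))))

Subexpression sizes:
  T → 3
  σ[c=2](T) → 1
  ρ[e/c](σ[c=2](T)) → 1
  S → 6
  σ[e<=5](S) → 5
  ρ[a/e](σ[e<=5](S)) → 5
  ρ[e/h](ρ[a/e](σ[e<=5](S))) → 5
  π[a,e](ρ[e/h](ρ[a/e](σ[e<=5](S)))) → 5
  (ρ[e/c](σ[c=2](T)) ∪ π[a,e](ρ[e/h](ρ[a/e](σ[e<=5](S))))) → 6

|E| = 6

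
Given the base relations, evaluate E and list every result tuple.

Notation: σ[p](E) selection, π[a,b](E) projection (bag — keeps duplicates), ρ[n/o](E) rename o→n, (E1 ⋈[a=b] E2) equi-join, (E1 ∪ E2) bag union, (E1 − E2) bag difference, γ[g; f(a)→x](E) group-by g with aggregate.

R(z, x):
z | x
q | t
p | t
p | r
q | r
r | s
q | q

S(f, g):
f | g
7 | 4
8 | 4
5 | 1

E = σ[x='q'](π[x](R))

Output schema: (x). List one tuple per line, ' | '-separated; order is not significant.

Row counts bottom-up:
  R → 6
  π[x](R) → 6
  σ[x='q'](π[x](R)) → 1

== RESULT ==
x
q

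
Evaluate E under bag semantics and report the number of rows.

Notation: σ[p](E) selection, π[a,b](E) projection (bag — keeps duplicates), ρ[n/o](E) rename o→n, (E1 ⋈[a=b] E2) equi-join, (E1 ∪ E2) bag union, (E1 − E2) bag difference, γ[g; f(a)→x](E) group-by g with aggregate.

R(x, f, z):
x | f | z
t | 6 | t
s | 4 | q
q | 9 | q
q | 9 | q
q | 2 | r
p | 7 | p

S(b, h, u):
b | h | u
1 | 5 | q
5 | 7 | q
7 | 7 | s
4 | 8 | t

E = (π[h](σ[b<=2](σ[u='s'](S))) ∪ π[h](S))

Subexpression sizes:
  S → 4
  σ[u='s'](S) → 1
  σ[b<=2](σ[u='s'](S)) → 0
  π[h](σ[b<=2](σ[u='s'](S))) → 0
  S → 4
  π[h](S) → 4
  (π[h](σ[b<=2](σ[u='s'](S))) ∪ π[h](S)) → 4

|E| = 4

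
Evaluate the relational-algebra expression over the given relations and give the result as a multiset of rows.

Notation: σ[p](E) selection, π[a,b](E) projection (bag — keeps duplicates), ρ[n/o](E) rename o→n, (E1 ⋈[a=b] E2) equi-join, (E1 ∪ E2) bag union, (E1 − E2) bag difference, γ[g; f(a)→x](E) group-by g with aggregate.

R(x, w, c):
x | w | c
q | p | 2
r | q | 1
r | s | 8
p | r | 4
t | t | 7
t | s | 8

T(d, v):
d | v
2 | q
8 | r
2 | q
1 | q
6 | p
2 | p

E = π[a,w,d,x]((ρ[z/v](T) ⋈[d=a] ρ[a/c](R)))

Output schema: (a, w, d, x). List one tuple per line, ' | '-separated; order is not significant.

Stepwise |·|:
  T → 6
  ρ[z/v](T) → 6
  R → 6
  ρ[a/c](R) → 6
  (ρ[z/v](T) ⋈[d=a] ρ[a/c](R)) → 6
  π[a,w,d,x]((ρ[z/v](T) ⋈[d=a] ρ[a/c](R))) → 6

== RESULT ==
a | w | d | x
1 | q | 1 | r
2 | p | 2 | q
2 | p | 2 | q
2 | p | 2 | q
8 | s | 8 | r
8 | s | 8 | t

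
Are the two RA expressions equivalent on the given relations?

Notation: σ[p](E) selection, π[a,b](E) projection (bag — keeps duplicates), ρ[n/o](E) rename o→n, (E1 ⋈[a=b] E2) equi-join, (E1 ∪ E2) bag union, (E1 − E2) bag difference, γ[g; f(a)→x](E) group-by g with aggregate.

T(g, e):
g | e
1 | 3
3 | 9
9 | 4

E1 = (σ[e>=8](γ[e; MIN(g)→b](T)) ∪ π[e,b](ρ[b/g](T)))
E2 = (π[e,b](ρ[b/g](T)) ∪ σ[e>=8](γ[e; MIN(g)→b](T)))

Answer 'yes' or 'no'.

E1 row counts bottom-up:
  T → 3
  γ[e; MIN(g)→b](T) → 3
  σ[e>=8](γ[e; MIN(g)→b](T)) → 1
  T → 3
  ρ[b/g](T) → 3
  π[e,b](ρ[b/g](T)) → 3
  (σ[e>=8](γ[e; MIN(g)→b](T)) ∪ π[e,b](ρ[b/g](T))) → 4
E2 row counts bottom-up:
  T → 3
  ρ[b/g](T) → 3
  π[e,b](ρ[b/g](T)) → 3
  T → 3
  γ[e; MIN(g)→b](T) → 3
  σ[e>=8](γ[e; MIN(g)→b](T)) → 1
  (π[e,b](ρ[b/g](T)) ∪ σ[e>=8](γ[e; MIN(g)→b](T))) → 4

E1 and E2 produce the same multiset:
e | b
3 | 1
4 | 9
9 | 3
9 | 3

yes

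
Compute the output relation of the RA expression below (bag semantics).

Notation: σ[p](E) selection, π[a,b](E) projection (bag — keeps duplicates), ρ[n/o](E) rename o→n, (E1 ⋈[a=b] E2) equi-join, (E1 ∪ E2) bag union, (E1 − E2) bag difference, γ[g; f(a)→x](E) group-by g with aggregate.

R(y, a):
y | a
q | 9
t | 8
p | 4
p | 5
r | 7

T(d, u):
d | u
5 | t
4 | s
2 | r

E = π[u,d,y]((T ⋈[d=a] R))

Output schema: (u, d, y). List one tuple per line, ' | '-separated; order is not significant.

Subexpression sizes:
  T → 3
  R → 5
  (T ⋈[d=a] R) → 2
  π[u,d,y]((T ⋈[d=a] R)) → 2

== RESULT ==
u | d | y
s | 4 | p
t | 5 | p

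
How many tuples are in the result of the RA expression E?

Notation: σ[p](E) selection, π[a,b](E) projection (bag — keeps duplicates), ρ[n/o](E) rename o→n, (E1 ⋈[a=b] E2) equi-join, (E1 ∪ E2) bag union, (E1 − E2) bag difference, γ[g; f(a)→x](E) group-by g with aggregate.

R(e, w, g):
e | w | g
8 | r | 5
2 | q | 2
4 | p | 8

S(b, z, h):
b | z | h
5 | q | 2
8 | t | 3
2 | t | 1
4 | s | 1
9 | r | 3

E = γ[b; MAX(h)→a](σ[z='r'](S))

Stepwise |·|:
  S → 5
  σ[z='r'](S) → 1
  γ[b; MAX(h)→a](σ[z='r'](S)) → 1

|E| = 1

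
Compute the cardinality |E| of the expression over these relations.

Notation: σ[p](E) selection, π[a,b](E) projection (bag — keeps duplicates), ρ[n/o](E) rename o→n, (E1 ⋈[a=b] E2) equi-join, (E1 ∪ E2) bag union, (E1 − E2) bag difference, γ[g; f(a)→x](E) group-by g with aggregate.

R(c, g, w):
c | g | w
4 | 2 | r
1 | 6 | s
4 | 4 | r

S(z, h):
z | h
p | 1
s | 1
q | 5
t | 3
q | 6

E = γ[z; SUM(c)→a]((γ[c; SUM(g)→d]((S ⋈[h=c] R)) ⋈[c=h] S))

Stepwise |·|:
  S → 5
  R → 3
  (S ⋈[h=c] R) → 2
  γ[c; SUM(g)→d]((S ⋈[h=c] R)) → 1
  S → 5
  (γ[c; SUM(g)→d]((S ⋈[h=c] R)) ⋈[c=h] S) → 2
  γ[z; SUM(c)→a]((γ[c; SUM(g)→d]((S ⋈[h=c] R)) ⋈[c=h] S)) → 2

|E| = 2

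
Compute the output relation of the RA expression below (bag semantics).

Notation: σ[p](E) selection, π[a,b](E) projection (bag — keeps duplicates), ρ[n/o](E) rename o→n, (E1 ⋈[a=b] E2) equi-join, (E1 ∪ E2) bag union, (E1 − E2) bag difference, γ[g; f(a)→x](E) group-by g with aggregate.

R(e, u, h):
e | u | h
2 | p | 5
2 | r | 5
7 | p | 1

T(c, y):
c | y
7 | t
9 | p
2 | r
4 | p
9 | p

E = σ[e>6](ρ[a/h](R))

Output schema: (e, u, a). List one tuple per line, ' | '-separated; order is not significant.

Per-node cardinality:
  R → 3
  ρ[a/h](R) → 3
  σ[e>6](ρ[a/h](R)) → 1

== RESULT ==
e | u | a
7 | p | 1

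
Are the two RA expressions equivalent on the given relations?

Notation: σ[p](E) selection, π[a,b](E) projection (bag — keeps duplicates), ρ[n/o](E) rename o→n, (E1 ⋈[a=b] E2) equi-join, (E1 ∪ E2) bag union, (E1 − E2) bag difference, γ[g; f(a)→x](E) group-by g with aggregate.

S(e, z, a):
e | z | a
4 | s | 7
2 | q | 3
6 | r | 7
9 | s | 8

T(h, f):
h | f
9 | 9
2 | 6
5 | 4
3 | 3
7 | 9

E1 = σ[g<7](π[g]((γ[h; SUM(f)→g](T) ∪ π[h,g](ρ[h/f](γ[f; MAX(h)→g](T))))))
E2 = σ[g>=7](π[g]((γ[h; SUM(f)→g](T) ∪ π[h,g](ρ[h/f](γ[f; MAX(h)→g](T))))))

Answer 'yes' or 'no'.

E1 stepwise |·|:
  T → 5
  γ[h; SUM(f)→g](T) → 5
  T → 5
  γ[f; MAX(h)→g](T) → 4
  ρ[h/f](γ[f; MAX(h)→g](T)) → 4
  π[h,g](ρ[h/f](γ[f; MAX(h)→g](T))) → 4
  (γ[h; SUM(f)→g](T) ∪ π[h,g](ρ[h/f](γ[f; MAX(h)→g](T)))) → 9
  π[g]((γ[h; SUM(f)→g](T) ∪ π[h,g](ρ[h/f](γ[f; MAX(h)→g](T))))) → 9
  σ[g<7](π[g]((γ[h; SUM(f)→g](T) ∪ π[h,g](ρ[h/f](γ[f; MAX(h)→g](T)))))) → 6
E2 stepwise |·|:
  T → 5
  γ[h; SUM(f)→g](T) → 5
  T → 5
  γ[f; MAX(h)→g](T) → 4
  ρ[h/f](γ[f; MAX(h)→g](T)) → 4
  π[h,g](ρ[h/f](γ[f; MAX(h)→g](T))) → 4
  (γ[h; SUM(f)→g](T) ∪ π[h,g](ρ[h/f](γ[f; MAX(h)→g](T)))) → 9
  π[g]((γ[h; SUM(f)→g](T) ∪ π[h,g](ρ[h/f](γ[f; MAX(h)→g](T))))) → 9
  σ[g>=7](π[g]((γ[h; SUM(f)→g](T) ∪ π[h,g](ρ[h/f](γ[f; MAX(h)→g](T)))))) → 3

E1 result:
g
2
3
3
4
5
6
E2 result:
g
9
9
9
Witness: (6,) appears 1× in E1 but 0× in E2.

no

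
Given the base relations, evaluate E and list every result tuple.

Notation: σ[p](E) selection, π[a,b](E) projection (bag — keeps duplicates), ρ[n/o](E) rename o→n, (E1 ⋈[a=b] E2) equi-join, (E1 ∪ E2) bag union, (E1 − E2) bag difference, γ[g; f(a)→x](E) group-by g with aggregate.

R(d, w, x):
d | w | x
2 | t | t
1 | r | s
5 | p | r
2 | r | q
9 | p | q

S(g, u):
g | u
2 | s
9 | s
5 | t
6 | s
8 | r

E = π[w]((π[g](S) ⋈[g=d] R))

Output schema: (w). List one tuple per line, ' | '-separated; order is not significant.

Row counts bottom-up:
  S → 5
  π[g](S) → 5
  R → 5
  (π[g](S) ⋈[g=d] R) → 4
  π[w]((π[g](S) ⋈[g=d] R)) → 4

== RESULT ==
w
p
p
r
t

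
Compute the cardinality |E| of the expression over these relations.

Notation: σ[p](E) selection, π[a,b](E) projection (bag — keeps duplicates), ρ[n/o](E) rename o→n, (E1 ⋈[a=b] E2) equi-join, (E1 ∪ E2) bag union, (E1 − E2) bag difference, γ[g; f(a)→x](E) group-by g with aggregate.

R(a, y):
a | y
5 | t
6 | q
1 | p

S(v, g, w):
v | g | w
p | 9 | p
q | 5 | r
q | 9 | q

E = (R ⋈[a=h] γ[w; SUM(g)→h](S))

Row counts bottom-up:
  R → 3
  S → 3
  γ[w; SUM(g)→h](S) → 3
  (R ⋈[a=h] γ[w; SUM(g)→h](S)) → 1

|E| = 1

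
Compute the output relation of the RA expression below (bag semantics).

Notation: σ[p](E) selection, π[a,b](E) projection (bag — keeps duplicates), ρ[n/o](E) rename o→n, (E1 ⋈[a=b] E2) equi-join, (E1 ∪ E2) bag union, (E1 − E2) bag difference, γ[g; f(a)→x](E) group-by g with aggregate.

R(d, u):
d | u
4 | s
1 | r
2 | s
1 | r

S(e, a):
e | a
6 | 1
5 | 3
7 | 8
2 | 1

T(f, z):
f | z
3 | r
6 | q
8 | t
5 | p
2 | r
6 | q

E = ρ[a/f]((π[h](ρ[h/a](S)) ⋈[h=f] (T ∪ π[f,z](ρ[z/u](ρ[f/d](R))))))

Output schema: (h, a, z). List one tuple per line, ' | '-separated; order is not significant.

Stepwise |·|:
  S → 4
  ρ[h/a](S) → 4
  π[h](ρ[h/a](S)) → 4
  T → 6
  R → 4
  ρ[f/d](R) → 4
  ρ[z/u](ρ[f/d](R)) → 4
  π[f,z](ρ[z/u](ρ[f/d](R))) → 4
  (T ∪ π[f,z](ρ[z/u](ρ[f/d](R)))) → 10
  (π[h](ρ[h/a](S)) ⋈[h=f] (T ∪ π[f,z](ρ[z/u](ρ[f/d](R))))) → 6
  ρ[a/f]((π[h](ρ[h/a](S)) ⋈[h=f] (T ∪ π[f,z](ρ[z/u](ρ[f/d](R)))))) → 6

== RESULT ==
h | a | z
1 | 1 | r
1 | 1 | r
1 | 1 | r
1 | 1 | r
3 | 3 | r
8 | 8 | t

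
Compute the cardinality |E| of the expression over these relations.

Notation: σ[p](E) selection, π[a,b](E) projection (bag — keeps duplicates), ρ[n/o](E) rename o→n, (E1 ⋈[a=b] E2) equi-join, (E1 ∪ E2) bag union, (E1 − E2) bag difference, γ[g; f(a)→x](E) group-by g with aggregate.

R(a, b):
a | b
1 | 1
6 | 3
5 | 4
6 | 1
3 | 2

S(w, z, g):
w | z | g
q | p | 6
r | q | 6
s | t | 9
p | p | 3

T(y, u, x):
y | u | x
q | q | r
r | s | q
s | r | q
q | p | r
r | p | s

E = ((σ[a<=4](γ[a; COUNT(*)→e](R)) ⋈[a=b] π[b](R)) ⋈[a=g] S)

Subexpression sizes:
  R → 5
  γ[a; COUNT(*)→e](R) → 4
  σ[a<=4](γ[a; COUNT(*)→e](R)) → 2
  R → 5
  π[b](R) → 5
  (σ[a<=4](γ[a; COUNT(*)→e](R)) ⋈[a=b] π[b](R)) → 3
  S → 4
  ((σ[a<=4](γ[a; COUNT(*)→e](R)) ⋈[a=b] π[b](R)) ⋈[a=g] S) → 1

|E| = 1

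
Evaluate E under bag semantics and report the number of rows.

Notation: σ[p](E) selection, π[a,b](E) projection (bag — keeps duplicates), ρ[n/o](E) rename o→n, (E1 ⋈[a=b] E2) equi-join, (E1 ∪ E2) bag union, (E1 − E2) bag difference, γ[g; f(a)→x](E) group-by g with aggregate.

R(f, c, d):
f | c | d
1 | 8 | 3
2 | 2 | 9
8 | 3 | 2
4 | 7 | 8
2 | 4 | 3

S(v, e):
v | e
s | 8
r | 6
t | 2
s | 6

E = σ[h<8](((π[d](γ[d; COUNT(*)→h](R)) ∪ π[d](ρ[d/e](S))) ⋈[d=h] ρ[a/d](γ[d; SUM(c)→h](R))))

Row counts bottom-up:
  R → 5
  γ[d; COUNT(*)→h](R) → 4
  π[d](γ[d; COUNT(*)→h](R)) → 4
  S → 4
  ρ[d/e](S) → 4
  π[d](ρ[d/e](S)) → 4
  (π[d](γ[d; COUNT(*)→h](R)) ∪ π[d](ρ[d/e](S))) → 8
  R → 5
  γ[d; SUM(c)→h](R) → 4
  ρ[a/d](γ[d; SUM(c)→h](R)) → 4
  ((π[d](γ[d; COUNT(*)→h](R)) ∪ π[d](ρ[d/e](S))) ⋈[d=h] ρ[a/d](γ[d; SUM(c)→h](R))) → 3
  σ[h<8](((π[d](γ[d; COUNT(*)→h](R)) ∪ π[d](ρ[d/e](S))) ⋈[d=h] ρ[a/d](γ[d; SUM(c)→h](R)))) → 3

|E| = 3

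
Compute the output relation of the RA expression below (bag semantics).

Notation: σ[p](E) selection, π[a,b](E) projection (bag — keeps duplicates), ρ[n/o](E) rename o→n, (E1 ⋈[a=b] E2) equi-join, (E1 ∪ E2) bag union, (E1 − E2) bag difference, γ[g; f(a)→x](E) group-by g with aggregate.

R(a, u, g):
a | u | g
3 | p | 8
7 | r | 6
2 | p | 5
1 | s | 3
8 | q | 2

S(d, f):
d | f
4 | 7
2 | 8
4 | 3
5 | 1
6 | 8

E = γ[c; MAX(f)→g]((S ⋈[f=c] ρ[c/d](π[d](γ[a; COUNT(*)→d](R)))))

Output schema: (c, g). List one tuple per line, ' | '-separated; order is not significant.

Stepwise |·|:
  S → 5
  R → 5
  γ[a; COUNT(*)→d](R) → 5
  π[d](γ[a; COUNT(*)→d](R)) → 5
  ρ[c/d](π[d](γ[a; COUNT(*)→d](R))) → 5
  (S ⋈[f=c] ρ[c/d](π[d](γ[a; COUNT(*)→d](R)))) → 5
  γ[c; MAX(f)→g]((S ⋈[f=c] ρ[c/d](π[d](γ[a; COUNT(*)→d](R))))) → 1

== RESULT ==
c | g
1 | 1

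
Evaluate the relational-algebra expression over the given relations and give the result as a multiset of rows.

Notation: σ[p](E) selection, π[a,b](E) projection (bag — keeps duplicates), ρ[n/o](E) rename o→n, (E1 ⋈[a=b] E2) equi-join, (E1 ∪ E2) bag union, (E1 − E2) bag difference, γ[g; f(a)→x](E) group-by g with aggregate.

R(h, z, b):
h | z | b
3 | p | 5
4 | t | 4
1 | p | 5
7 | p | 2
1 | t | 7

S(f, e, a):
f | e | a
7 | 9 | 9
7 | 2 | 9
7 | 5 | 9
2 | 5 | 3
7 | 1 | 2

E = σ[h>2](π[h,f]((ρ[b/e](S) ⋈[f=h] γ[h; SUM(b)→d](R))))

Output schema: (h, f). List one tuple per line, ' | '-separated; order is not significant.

Stepwise |·|:
  S → 5
  ρ[b/e](S) → 5
  R → 5
  γ[h; SUM(b)→d](R) → 4
  (ρ[b/e](S) ⋈[f=h] γ[h; SUM(b)→d](R)) → 4
  π[h,f]((ρ[b/e](S) ⋈[f=h] γ[h; SUM(b)→d](R))) → 4
  σ[h>2](π[h,f]((ρ[b/e](S) ⋈[f=h] γ[h; SUM(b)→d](R)))) → 4

== RESULT ==
h | f
7 | 7
7 | 7
7 | 7
7 | 7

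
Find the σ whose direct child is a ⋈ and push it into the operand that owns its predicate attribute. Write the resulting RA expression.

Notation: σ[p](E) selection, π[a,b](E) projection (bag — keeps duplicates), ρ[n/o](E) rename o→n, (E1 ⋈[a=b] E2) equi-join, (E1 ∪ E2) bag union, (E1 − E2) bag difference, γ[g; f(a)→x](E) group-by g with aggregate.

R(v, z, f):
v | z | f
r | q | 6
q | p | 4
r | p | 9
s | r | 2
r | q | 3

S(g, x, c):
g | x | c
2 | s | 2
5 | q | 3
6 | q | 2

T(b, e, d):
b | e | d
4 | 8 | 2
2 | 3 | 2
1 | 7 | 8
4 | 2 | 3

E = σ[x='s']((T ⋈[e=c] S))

σ filters on x, owned by the right side.
E' = (T ⋈[e=c] σ[x='s'](S))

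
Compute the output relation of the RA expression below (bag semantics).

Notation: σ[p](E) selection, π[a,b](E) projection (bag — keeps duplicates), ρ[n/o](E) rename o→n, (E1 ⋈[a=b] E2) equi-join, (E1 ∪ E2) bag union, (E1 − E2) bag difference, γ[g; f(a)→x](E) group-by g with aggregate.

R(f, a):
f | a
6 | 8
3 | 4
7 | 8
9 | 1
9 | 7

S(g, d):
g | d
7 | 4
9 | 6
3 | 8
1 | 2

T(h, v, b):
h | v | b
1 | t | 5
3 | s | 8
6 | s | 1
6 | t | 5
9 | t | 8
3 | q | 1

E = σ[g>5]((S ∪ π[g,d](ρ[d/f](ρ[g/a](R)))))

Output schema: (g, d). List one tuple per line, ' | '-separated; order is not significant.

Subexpression sizes:
  S → 4
  R → 5
  ρ[g/a](R) → 5
  ρ[d/f](ρ[g/a](R)) → 5
  π[g,d](ρ[d/f](ρ[g/a](R))) → 5
  (S ∪ π[g,d](ρ[d/f](ρ[g/a](R)))) → 9
  σ[g>5]((S ∪ π[g,d](ρ[d/f](ρ[g/a](R))))) → 5

== RESULT ==
g | d
7 | 4
7 | 9
8 | 6
8 | 7
9 | 6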